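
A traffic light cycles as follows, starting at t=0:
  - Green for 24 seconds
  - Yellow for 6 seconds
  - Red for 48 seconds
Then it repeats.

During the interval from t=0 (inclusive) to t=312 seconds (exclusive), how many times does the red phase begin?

Cycle = 24+6+48 = 78s
red phase starts at t = k*78 + 30 for k=0,1,2,...
Need k*78+30 < 312 → k < 3.615
k ∈ {0, ..., 3} → 4 starts

Answer: 4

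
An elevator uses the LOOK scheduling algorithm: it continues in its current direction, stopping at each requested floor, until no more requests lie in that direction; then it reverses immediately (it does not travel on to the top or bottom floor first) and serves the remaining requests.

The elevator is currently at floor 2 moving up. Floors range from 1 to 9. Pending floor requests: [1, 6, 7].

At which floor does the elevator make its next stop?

Answer: 6

Derivation:
Current floor: 2, direction: up
Requests above: [6, 7]
Requests below: [1]
Moving up and requests lie above → nearest above is min([6, 7]) = 6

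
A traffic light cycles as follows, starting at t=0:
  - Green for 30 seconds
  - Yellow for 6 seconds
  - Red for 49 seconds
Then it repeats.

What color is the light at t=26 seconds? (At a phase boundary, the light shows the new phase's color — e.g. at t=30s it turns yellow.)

Answer: green

Derivation:
Cycle length = 30 + 6 + 49 = 85s
t = 26, phase_t = 26 mod 85 = 26
26 < 30 (green end) → GREEN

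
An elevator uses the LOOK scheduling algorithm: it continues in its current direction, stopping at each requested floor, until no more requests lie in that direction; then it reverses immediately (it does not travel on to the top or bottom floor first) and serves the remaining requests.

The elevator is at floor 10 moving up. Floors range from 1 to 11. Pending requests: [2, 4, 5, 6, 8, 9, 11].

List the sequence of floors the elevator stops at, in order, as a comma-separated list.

Answer: 11, 9, 8, 6, 5, 4, 2

Derivation:
Current: 10, moving UP
Serve above first (ascending): [11]
Then reverse, serve below (descending): [9, 8, 6, 5, 4, 2]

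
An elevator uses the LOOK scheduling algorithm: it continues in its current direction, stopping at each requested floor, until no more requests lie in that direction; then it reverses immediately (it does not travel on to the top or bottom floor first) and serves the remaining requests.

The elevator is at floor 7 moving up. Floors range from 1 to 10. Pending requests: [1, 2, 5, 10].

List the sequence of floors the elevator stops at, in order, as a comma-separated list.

Answer: 10, 5, 2, 1

Derivation:
Current: 7, moving UP
Serve above first (ascending): [10]
Then reverse, serve below (descending): [5, 2, 1]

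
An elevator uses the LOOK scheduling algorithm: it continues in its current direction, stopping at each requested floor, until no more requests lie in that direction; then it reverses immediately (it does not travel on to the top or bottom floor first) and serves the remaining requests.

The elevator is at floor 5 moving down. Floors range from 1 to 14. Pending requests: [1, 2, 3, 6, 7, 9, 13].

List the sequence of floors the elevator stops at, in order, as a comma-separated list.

Current: 5, moving DOWN
Serve below first (descending): [3, 2, 1]
Then reverse, serve above (ascending): [6, 7, 9, 13]

Answer: 3, 2, 1, 6, 7, 9, 13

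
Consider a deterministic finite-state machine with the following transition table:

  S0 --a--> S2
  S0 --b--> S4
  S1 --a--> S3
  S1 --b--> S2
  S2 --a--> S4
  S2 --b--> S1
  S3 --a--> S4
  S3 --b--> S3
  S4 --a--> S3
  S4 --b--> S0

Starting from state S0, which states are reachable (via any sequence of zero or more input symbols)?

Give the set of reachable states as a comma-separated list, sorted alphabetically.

BFS from S0:
  visit S0: S0--a-->S2 (new), S0--b-->S4 (new)
  visit S2: S2--a-->S4 (seen), S2--b-->S1 (new)
  visit S4: S4--a-->S3 (new), S4--b-->S0 (seen)
  visit S1: S1--a-->S3 (seen), S1--b-->S2 (seen)
  visit S3: S3--a-->S4 (seen), S3--b-->S3 (seen)

Answer: S0, S1, S2, S3, S4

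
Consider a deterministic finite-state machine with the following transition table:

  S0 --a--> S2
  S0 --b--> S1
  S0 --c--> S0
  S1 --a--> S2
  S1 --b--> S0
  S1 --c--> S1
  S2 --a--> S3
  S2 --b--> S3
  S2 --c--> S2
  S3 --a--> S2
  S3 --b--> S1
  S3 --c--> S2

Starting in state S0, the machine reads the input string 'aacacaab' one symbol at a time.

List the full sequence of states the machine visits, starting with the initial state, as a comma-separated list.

Answer: S0, S2, S3, S2, S3, S2, S3, S2, S3

Derivation:
Start: S0
  read 'a': S0 --a--> S2
  read 'a': S2 --a--> S3
  read 'c': S3 --c--> S2
  read 'a': S2 --a--> S3
  read 'c': S3 --c--> S2
  read 'a': S2 --a--> S3
  read 'a': S3 --a--> S2
  read 'b': S2 --b--> S3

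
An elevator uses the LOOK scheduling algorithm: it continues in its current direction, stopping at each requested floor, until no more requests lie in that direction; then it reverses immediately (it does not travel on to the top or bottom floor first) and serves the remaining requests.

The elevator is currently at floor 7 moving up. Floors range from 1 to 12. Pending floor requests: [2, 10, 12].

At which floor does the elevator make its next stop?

Answer: 10

Derivation:
Current floor: 7, direction: up
Requests above: [10, 12]
Requests below: [2]
Moving up and requests lie above → nearest above is min([10, 12]) = 10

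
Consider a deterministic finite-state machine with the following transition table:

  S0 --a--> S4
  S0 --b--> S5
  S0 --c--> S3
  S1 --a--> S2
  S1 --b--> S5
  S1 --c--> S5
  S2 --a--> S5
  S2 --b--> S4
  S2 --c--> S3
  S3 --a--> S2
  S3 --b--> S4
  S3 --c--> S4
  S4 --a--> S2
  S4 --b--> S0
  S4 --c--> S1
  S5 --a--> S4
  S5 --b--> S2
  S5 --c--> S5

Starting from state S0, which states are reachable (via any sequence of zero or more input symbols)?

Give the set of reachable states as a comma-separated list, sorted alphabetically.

BFS from S0:
  visit S0: S0--a-->S4 (new), S0--b-->S5 (new), S0--c-->S3 (new)
  visit S4: S4--a-->S2 (new), S4--b-->S0 (seen), S4--c-->S1 (new)
  visit S5: S5--a-->S4 (seen), S5--b-->S2 (seen), S5--c-->S5 (seen)
  visit S3: S3--a-->S2 (seen), S3--b-->S4 (seen), S3--c-->S4 (seen)
  visit S2: S2--a-->S5 (seen), S2--b-->S4 (seen), S2--c-->S3 (seen)
  visit S1: S1--a-->S2 (seen), S1--b-->S5 (seen), S1--c-->S5 (seen)

Answer: S0, S1, S2, S3, S4, S5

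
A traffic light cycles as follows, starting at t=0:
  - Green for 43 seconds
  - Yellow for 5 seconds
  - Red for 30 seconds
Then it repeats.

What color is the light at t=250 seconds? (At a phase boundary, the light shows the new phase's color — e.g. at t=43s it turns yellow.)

Answer: green

Derivation:
Cycle length = 43 + 5 + 30 = 78s
t = 250, phase_t = 250 mod 78 = 16
16 < 43 (green end) → GREEN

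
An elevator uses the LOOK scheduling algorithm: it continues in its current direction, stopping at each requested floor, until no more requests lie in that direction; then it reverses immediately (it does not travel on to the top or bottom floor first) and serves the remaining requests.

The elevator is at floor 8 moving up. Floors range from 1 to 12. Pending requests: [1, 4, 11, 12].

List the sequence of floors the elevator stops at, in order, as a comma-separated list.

Current: 8, moving UP
Serve above first (ascending): [11, 12]
Then reverse, serve below (descending): [4, 1]

Answer: 11, 12, 4, 1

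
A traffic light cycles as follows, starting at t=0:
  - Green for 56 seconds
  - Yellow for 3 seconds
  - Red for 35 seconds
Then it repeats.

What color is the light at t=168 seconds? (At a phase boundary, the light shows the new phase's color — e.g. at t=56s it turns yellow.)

Answer: red

Derivation:
Cycle length = 56 + 3 + 35 = 94s
t = 168, phase_t = 168 mod 94 = 74
74 >= 59 → RED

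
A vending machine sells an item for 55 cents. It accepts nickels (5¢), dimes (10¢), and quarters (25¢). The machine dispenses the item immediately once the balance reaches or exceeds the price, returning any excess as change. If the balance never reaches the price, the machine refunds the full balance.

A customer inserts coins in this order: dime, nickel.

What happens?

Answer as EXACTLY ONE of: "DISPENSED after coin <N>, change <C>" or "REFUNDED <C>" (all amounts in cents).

Answer: REFUNDED 15

Derivation:
Price: 55¢
Coin 1 (dime, 10¢): balance = 10¢
Coin 2 (nickel, 5¢): balance = 15¢
All coins inserted, balance 15¢ < price 55¢ → REFUND 15¢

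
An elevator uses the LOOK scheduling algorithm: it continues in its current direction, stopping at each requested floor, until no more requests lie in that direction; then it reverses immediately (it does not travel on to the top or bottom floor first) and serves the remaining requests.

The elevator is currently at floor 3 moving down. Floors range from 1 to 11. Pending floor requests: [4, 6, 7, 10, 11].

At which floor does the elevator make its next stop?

Answer: 4

Derivation:
Current floor: 3, direction: down
Requests above: [4, 6, 7, 10, 11]
Requests below: []
Moving down but no requests below → reverse; nearest above is min([4, 6, 7, 10, 11]) = 4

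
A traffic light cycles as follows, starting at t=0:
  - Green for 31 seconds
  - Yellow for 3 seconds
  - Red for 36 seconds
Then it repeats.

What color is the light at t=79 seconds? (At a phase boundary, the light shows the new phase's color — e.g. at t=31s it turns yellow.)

Cycle length = 31 + 3 + 36 = 70s
t = 79, phase_t = 79 mod 70 = 9
9 < 31 (green end) → GREEN

Answer: green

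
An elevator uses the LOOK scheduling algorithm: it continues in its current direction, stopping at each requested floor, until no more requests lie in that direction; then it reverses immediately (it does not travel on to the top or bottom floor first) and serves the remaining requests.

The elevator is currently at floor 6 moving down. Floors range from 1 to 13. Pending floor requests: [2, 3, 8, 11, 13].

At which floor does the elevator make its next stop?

Answer: 3

Derivation:
Current floor: 6, direction: down
Requests above: [8, 11, 13]
Requests below: [2, 3]
Moving down and requests lie below → nearest below is max([2, 3]) = 3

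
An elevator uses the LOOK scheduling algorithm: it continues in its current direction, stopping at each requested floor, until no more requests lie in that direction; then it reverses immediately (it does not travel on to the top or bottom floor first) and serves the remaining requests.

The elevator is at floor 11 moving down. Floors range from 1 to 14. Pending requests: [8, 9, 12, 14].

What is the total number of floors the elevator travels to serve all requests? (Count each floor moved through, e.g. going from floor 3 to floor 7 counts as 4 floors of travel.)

Answer: 9

Derivation:
Start at floor 11 moving down, LOOK stop order: [9, 8, 12, 14]
  11 → 9: |9-11| = 2, total = 2
  9 → 8: |8-9| = 1, total = 3
  8 → 12: |12-8| = 4, total = 7
  12 → 14: |14-12| = 2, total = 9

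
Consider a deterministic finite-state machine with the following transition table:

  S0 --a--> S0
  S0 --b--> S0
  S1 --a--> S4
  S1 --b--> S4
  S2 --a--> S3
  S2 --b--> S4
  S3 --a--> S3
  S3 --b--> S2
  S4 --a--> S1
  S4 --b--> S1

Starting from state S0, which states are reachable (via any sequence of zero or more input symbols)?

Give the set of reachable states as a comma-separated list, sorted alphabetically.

BFS from S0:
  visit S0: S0--a-->S0 (seen), S0--b-->S0 (seen)

Answer: S0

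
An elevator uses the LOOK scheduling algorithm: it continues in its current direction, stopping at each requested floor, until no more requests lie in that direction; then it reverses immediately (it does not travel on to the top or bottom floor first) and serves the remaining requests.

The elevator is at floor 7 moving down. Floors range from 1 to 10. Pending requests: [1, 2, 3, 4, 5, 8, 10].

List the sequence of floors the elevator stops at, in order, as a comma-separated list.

Answer: 5, 4, 3, 2, 1, 8, 10

Derivation:
Current: 7, moving DOWN
Serve below first (descending): [5, 4, 3, 2, 1]
Then reverse, serve above (ascending): [8, 10]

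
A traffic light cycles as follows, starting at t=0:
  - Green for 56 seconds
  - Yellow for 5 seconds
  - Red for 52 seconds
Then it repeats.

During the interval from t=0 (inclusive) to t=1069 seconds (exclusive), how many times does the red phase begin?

Cycle = 56+5+52 = 113s
red phase starts at t = k*113 + 61 for k=0,1,2,...
Need k*113+61 < 1069 → k < 8.920
k ∈ {0, ..., 8} → 9 starts

Answer: 9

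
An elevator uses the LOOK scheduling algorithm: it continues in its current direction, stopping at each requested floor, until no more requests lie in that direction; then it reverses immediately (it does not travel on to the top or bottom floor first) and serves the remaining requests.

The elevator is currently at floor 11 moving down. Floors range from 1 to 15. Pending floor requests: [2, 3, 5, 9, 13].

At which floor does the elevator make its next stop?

Current floor: 11, direction: down
Requests above: [13]
Requests below: [2, 3, 5, 9]
Moving down and requests lie below → nearest below is max([2, 3, 5, 9]) = 9

Answer: 9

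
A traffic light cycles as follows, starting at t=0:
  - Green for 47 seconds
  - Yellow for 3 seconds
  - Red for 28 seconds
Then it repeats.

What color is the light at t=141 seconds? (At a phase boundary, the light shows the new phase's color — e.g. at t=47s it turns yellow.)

Cycle length = 47 + 3 + 28 = 78s
t = 141, phase_t = 141 mod 78 = 63
63 >= 50 → RED

Answer: red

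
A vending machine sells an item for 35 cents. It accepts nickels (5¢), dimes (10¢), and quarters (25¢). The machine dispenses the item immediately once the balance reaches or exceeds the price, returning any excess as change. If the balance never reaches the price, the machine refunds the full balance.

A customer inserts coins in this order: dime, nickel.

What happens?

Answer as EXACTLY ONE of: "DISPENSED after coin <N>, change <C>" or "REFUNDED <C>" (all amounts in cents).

Price: 35¢
Coin 1 (dime, 10¢): balance = 10¢
Coin 2 (nickel, 5¢): balance = 15¢
All coins inserted, balance 15¢ < price 35¢ → REFUND 15¢

Answer: REFUNDED 15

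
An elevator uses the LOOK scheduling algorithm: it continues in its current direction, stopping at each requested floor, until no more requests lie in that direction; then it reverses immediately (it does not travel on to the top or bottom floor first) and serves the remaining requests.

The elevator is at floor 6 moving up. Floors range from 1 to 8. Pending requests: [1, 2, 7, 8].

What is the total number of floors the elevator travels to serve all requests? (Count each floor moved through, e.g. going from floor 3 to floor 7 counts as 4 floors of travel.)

Start at floor 6 moving up, LOOK stop order: [7, 8, 2, 1]
  6 → 7: |7-6| = 1, total = 1
  7 → 8: |8-7| = 1, total = 2
  8 → 2: |2-8| = 6, total = 8
  2 → 1: |1-2| = 1, total = 9

Answer: 9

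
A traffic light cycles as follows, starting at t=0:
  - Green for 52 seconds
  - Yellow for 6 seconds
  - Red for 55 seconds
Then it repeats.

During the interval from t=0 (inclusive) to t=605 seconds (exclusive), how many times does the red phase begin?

Cycle = 52+6+55 = 113s
red phase starts at t = k*113 + 58 for k=0,1,2,...
Need k*113+58 < 605 → k < 4.841
k ∈ {0, ..., 4} → 5 starts

Answer: 5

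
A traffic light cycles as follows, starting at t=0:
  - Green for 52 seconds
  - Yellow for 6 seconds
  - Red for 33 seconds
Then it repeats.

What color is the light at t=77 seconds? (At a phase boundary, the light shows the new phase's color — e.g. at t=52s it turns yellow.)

Answer: red

Derivation:
Cycle length = 52 + 6 + 33 = 91s
t = 77, phase_t = 77 mod 91 = 77
77 >= 58 → RED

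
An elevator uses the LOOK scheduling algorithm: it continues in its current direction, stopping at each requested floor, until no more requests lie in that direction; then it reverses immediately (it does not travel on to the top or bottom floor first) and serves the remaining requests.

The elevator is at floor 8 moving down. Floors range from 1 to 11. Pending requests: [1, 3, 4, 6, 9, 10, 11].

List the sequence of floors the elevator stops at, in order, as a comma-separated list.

Current: 8, moving DOWN
Serve below first (descending): [6, 4, 3, 1]
Then reverse, serve above (ascending): [9, 10, 11]

Answer: 6, 4, 3, 1, 9, 10, 11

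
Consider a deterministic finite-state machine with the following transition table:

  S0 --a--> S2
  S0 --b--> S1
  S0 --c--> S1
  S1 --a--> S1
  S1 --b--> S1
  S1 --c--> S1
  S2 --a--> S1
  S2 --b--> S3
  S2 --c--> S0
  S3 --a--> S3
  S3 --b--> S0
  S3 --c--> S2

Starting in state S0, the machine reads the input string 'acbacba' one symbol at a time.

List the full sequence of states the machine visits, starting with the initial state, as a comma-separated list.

Start: S0
  read 'a': S0 --a--> S2
  read 'c': S2 --c--> S0
  read 'b': S0 --b--> S1
  read 'a': S1 --a--> S1
  read 'c': S1 --c--> S1
  read 'b': S1 --b--> S1
  read 'a': S1 --a--> S1

Answer: S0, S2, S0, S1, S1, S1, S1, S1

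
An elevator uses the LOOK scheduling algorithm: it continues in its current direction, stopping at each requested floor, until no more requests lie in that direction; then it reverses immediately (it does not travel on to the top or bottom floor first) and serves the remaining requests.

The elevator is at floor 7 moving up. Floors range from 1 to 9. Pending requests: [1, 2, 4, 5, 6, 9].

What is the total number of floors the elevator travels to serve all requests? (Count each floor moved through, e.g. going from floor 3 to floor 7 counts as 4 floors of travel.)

Start at floor 7 moving up, LOOK stop order: [9, 6, 5, 4, 2, 1]
  7 → 9: |9-7| = 2, total = 2
  9 → 6: |6-9| = 3, total = 5
  6 → 5: |5-6| = 1, total = 6
  5 → 4: |4-5| = 1, total = 7
  4 → 2: |2-4| = 2, total = 9
  2 → 1: |1-2| = 1, total = 10

Answer: 10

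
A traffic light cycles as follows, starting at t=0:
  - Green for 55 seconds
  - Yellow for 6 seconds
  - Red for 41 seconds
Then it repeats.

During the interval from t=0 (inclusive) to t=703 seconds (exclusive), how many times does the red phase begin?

Cycle = 55+6+41 = 102s
red phase starts at t = k*102 + 61 for k=0,1,2,...
Need k*102+61 < 703 → k < 6.294
k ∈ {0, ..., 6} → 7 starts

Answer: 7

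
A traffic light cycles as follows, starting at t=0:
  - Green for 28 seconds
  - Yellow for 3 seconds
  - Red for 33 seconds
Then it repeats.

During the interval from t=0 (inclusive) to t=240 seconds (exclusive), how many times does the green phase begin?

Answer: 4

Derivation:
Cycle = 28+3+33 = 64s
green phase starts at t = k*64 + 0 for k=0,1,2,...
Need k*64+0 < 240 → k < 3.750
k ∈ {0, ..., 3} → 4 starts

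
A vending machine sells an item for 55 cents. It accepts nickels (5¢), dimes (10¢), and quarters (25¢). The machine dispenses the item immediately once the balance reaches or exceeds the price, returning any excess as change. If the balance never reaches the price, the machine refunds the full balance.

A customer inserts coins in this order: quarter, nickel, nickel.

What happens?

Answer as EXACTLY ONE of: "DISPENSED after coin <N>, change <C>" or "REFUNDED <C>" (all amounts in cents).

Answer: REFUNDED 35

Derivation:
Price: 55¢
Coin 1 (quarter, 25¢): balance = 25¢
Coin 2 (nickel, 5¢): balance = 30¢
Coin 3 (nickel, 5¢): balance = 35¢
All coins inserted, balance 35¢ < price 55¢ → REFUND 35¢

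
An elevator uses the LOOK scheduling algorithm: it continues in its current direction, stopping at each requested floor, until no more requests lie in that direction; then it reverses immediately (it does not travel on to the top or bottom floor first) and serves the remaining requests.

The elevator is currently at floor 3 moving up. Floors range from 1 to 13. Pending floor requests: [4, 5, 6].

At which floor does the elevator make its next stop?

Answer: 4

Derivation:
Current floor: 3, direction: up
Requests above: [4, 5, 6]
Requests below: []
Moving up and requests lie above → nearest above is min([4, 5, 6]) = 4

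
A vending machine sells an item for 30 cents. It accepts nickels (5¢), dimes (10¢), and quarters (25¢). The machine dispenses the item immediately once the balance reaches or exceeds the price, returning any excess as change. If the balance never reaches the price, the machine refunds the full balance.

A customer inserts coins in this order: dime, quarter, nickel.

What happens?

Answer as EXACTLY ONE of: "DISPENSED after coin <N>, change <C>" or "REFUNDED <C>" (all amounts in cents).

Price: 30¢
Coin 1 (dime, 10¢): balance = 10¢
Coin 2 (quarter, 25¢): balance = 35¢
  → balance >= price → DISPENSE, change = 35 - 30 = 5¢

Answer: DISPENSED after coin 2, change 5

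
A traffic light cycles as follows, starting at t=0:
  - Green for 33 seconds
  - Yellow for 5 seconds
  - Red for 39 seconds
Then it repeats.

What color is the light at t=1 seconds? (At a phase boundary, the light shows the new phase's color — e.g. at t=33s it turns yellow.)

Cycle length = 33 + 5 + 39 = 77s
t = 1, phase_t = 1 mod 77 = 1
1 < 33 (green end) → GREEN

Answer: green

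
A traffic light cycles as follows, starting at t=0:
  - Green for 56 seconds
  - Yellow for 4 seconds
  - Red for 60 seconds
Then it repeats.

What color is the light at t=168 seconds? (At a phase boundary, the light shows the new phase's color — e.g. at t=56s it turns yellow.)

Cycle length = 56 + 4 + 60 = 120s
t = 168, phase_t = 168 mod 120 = 48
48 < 56 (green end) → GREEN

Answer: green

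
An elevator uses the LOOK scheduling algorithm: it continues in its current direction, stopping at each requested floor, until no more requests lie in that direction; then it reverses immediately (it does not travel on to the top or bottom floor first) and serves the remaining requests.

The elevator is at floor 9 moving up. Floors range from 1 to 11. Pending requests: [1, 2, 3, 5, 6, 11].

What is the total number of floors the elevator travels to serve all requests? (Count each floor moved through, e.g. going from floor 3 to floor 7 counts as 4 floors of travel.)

Start at floor 9 moving up, LOOK stop order: [11, 6, 5, 3, 2, 1]
  9 → 11: |11-9| = 2, total = 2
  11 → 6: |6-11| = 5, total = 7
  6 → 5: |5-6| = 1, total = 8
  5 → 3: |3-5| = 2, total = 10
  3 → 2: |2-3| = 1, total = 11
  2 → 1: |1-2| = 1, total = 12

Answer: 12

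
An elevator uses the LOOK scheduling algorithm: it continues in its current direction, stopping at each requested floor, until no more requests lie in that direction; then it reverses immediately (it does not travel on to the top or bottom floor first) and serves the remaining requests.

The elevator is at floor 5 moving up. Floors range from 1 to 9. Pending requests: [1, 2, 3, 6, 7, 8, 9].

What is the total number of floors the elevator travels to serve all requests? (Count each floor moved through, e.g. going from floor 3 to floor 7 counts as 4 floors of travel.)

Start at floor 5 moving up, LOOK stop order: [6, 7, 8, 9, 3, 2, 1]
  5 → 6: |6-5| = 1, total = 1
  6 → 7: |7-6| = 1, total = 2
  7 → 8: |8-7| = 1, total = 3
  8 → 9: |9-8| = 1, total = 4
  9 → 3: |3-9| = 6, total = 10
  3 → 2: |2-3| = 1, total = 11
  2 → 1: |1-2| = 1, total = 12

Answer: 12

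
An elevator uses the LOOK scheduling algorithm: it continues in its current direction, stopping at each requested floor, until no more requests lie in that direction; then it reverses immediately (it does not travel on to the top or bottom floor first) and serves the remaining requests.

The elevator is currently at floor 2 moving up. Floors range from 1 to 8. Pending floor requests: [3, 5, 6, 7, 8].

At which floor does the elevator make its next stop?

Answer: 3

Derivation:
Current floor: 2, direction: up
Requests above: [3, 5, 6, 7, 8]
Requests below: []
Moving up and requests lie above → nearest above is min([3, 5, 6, 7, 8]) = 3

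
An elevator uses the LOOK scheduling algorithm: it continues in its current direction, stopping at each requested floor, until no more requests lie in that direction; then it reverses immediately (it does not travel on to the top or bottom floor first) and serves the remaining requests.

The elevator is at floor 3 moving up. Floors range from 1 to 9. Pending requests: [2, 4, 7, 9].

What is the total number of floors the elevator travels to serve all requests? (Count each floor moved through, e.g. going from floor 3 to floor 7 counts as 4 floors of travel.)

Answer: 13

Derivation:
Start at floor 3 moving up, LOOK stop order: [4, 7, 9, 2]
  3 → 4: |4-3| = 1, total = 1
  4 → 7: |7-4| = 3, total = 4
  7 → 9: |9-7| = 2, total = 6
  9 → 2: |2-9| = 7, total = 13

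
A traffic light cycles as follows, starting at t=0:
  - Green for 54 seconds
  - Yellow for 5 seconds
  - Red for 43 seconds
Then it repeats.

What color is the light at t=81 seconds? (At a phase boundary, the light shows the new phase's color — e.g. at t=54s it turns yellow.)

Cycle length = 54 + 5 + 43 = 102s
t = 81, phase_t = 81 mod 102 = 81
81 >= 59 → RED

Answer: red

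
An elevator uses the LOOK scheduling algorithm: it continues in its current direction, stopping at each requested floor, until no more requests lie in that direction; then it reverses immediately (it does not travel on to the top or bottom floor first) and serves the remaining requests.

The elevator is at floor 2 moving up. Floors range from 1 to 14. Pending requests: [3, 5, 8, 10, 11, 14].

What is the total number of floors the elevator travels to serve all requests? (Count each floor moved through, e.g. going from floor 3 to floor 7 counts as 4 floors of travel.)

Start at floor 2 moving up, LOOK stop order: [3, 5, 8, 10, 11, 14]
  2 → 3: |3-2| = 1, total = 1
  3 → 5: |5-3| = 2, total = 3
  5 → 8: |8-5| = 3, total = 6
  8 → 10: |10-8| = 2, total = 8
  10 → 11: |11-10| = 1, total = 9
  11 → 14: |14-11| = 3, total = 12

Answer: 12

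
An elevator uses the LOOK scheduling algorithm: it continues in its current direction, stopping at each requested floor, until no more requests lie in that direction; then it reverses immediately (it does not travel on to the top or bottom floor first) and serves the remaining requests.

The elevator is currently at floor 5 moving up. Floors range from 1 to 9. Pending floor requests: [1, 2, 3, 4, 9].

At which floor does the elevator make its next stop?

Current floor: 5, direction: up
Requests above: [9]
Requests below: [1, 2, 3, 4]
Moving up and requests lie above → nearest above is min([9]) = 9

Answer: 9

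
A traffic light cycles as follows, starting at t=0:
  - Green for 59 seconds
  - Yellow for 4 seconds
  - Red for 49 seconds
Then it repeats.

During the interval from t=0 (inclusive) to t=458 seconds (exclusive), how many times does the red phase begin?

Cycle = 59+4+49 = 112s
red phase starts at t = k*112 + 63 for k=0,1,2,...
Need k*112+63 < 458 → k < 3.527
k ∈ {0, ..., 3} → 4 starts

Answer: 4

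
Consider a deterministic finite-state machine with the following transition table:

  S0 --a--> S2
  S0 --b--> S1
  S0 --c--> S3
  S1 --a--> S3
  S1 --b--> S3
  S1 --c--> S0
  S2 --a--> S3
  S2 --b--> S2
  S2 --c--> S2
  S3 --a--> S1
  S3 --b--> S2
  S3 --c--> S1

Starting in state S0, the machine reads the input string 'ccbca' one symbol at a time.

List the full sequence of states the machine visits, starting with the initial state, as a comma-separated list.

Start: S0
  read 'c': S0 --c--> S3
  read 'c': S3 --c--> S1
  read 'b': S1 --b--> S3
  read 'c': S3 --c--> S1
  read 'a': S1 --a--> S3

Answer: S0, S3, S1, S3, S1, S3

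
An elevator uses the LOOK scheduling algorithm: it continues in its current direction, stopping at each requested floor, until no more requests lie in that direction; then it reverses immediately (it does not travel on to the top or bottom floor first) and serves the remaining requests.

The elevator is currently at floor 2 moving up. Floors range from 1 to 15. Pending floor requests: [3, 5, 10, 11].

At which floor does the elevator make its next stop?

Answer: 3

Derivation:
Current floor: 2, direction: up
Requests above: [3, 5, 10, 11]
Requests below: []
Moving up and requests lie above → nearest above is min([3, 5, 10, 11]) = 3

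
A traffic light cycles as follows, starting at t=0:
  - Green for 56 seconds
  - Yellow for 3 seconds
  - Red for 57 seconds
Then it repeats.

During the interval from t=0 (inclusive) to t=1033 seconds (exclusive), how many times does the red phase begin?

Answer: 9

Derivation:
Cycle = 56+3+57 = 116s
red phase starts at t = k*116 + 59 for k=0,1,2,...
Need k*116+59 < 1033 → k < 8.397
k ∈ {0, ..., 8} → 9 starts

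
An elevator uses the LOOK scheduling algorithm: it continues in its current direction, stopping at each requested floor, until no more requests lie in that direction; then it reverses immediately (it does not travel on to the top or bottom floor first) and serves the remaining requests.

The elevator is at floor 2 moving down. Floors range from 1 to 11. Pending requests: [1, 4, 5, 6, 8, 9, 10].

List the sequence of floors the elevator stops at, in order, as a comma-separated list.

Answer: 1, 4, 5, 6, 8, 9, 10

Derivation:
Current: 2, moving DOWN
Serve below first (descending): [1]
Then reverse, serve above (ascending): [4, 5, 6, 8, 9, 10]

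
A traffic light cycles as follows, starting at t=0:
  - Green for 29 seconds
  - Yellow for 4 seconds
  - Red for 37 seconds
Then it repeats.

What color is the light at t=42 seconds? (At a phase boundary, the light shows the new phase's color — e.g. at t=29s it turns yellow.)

Answer: red

Derivation:
Cycle length = 29 + 4 + 37 = 70s
t = 42, phase_t = 42 mod 70 = 42
42 >= 33 → RED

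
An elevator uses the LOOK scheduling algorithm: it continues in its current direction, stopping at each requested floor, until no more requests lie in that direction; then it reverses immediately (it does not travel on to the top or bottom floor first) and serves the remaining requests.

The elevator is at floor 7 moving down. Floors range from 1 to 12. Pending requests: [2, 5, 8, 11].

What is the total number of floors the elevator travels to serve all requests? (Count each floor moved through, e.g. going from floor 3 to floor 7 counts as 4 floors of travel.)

Answer: 14

Derivation:
Start at floor 7 moving down, LOOK stop order: [5, 2, 8, 11]
  7 → 5: |5-7| = 2, total = 2
  5 → 2: |2-5| = 3, total = 5
  2 → 8: |8-2| = 6, total = 11
  8 → 11: |11-8| = 3, total = 14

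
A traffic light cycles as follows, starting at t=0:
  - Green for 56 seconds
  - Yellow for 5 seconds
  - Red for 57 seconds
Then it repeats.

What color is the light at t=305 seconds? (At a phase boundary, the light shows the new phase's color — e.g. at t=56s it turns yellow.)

Cycle length = 56 + 5 + 57 = 118s
t = 305, phase_t = 305 mod 118 = 69
69 >= 61 → RED

Answer: red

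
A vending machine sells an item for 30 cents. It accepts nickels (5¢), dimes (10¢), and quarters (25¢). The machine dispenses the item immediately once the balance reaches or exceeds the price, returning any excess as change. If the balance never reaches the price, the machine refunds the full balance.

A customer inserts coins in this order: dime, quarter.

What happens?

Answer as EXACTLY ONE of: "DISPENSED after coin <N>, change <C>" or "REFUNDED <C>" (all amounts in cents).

Price: 30¢
Coin 1 (dime, 10¢): balance = 10¢
Coin 2 (quarter, 25¢): balance = 35¢
  → balance >= price → DISPENSE, change = 35 - 30 = 5¢

Answer: DISPENSED after coin 2, change 5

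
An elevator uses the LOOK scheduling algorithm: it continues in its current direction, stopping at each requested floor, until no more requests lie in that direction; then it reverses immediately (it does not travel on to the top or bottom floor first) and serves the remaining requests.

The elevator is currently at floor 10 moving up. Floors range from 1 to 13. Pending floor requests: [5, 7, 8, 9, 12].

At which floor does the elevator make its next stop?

Answer: 12

Derivation:
Current floor: 10, direction: up
Requests above: [12]
Requests below: [5, 7, 8, 9]
Moving up and requests lie above → nearest above is min([12]) = 12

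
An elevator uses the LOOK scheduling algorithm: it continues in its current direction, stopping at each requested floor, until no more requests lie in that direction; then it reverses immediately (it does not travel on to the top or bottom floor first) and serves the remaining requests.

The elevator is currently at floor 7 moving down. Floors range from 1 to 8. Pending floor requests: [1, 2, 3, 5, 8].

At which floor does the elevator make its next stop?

Current floor: 7, direction: down
Requests above: [8]
Requests below: [1, 2, 3, 5]
Moving down and requests lie below → nearest below is max([1, 2, 3, 5]) = 5

Answer: 5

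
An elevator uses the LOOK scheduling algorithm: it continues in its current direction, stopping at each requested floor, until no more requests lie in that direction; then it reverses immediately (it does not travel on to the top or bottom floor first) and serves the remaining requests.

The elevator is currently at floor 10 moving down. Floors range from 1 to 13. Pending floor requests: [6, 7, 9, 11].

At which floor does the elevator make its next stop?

Current floor: 10, direction: down
Requests above: [11]
Requests below: [6, 7, 9]
Moving down and requests lie below → nearest below is max([6, 7, 9]) = 9

Answer: 9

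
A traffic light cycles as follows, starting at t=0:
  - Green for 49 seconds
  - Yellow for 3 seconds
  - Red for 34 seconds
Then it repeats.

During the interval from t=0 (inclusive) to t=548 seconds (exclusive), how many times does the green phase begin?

Answer: 7

Derivation:
Cycle = 49+3+34 = 86s
green phase starts at t = k*86 + 0 for k=0,1,2,...
Need k*86+0 < 548 → k < 6.372
k ∈ {0, ..., 6} → 7 starts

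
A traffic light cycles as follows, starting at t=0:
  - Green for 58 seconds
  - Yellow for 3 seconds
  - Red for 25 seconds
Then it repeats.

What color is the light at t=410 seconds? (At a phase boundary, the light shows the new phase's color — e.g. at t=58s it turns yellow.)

Answer: red

Derivation:
Cycle length = 58 + 3 + 25 = 86s
t = 410, phase_t = 410 mod 86 = 66
66 >= 61 → RED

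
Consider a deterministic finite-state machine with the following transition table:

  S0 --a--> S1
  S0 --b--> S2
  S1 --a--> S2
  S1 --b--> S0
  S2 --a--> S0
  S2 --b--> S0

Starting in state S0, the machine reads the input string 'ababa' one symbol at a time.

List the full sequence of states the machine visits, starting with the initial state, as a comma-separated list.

Answer: S0, S1, S0, S1, S0, S1

Derivation:
Start: S0
  read 'a': S0 --a--> S1
  read 'b': S1 --b--> S0
  read 'a': S0 --a--> S1
  read 'b': S1 --b--> S0
  read 'a': S0 --a--> S1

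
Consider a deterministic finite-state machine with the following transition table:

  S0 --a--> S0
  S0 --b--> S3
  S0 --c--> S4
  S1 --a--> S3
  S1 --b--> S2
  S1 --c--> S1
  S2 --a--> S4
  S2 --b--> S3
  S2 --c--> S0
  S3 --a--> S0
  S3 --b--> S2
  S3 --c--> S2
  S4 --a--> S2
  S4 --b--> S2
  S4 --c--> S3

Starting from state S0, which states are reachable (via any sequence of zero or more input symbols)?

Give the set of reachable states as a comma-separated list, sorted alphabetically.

Answer: S0, S2, S3, S4

Derivation:
BFS from S0:
  visit S0: S0--a-->S0 (seen), S0--b-->S3 (new), S0--c-->S4 (new)
  visit S3: S3--a-->S0 (seen), S3--b-->S2 (new), S3--c-->S2 (seen)
  visit S4: S4--a-->S2 (seen), S4--b-->S2 (seen), S4--c-->S3 (seen)
  visit S2: S2--a-->S4 (seen), S2--b-->S3 (seen), S2--c-->S0 (seen)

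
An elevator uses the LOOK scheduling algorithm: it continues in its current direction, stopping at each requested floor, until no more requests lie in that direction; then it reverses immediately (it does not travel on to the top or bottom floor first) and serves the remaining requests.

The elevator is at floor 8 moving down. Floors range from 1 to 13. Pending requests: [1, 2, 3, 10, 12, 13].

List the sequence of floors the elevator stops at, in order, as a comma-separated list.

Current: 8, moving DOWN
Serve below first (descending): [3, 2, 1]
Then reverse, serve above (ascending): [10, 12, 13]

Answer: 3, 2, 1, 10, 12, 13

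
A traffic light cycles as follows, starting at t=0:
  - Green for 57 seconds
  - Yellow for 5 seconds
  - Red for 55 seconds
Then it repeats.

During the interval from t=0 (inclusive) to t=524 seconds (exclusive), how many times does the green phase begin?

Answer: 5

Derivation:
Cycle = 57+5+55 = 117s
green phase starts at t = k*117 + 0 for k=0,1,2,...
Need k*117+0 < 524 → k < 4.479
k ∈ {0, ..., 4} → 5 starts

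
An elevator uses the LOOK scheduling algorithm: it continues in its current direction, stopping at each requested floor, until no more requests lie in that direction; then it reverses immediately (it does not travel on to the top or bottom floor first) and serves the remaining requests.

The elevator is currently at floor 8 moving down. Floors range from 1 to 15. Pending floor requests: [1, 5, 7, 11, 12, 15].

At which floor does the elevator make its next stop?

Answer: 7

Derivation:
Current floor: 8, direction: down
Requests above: [11, 12, 15]
Requests below: [1, 5, 7]
Moving down and requests lie below → nearest below is max([1, 5, 7]) = 7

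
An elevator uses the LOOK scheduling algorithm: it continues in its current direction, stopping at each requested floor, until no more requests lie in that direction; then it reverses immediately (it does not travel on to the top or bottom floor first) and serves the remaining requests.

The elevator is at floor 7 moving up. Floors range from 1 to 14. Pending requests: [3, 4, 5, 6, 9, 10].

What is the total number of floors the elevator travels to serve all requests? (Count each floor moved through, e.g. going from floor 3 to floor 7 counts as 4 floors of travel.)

Answer: 10

Derivation:
Start at floor 7 moving up, LOOK stop order: [9, 10, 6, 5, 4, 3]
  7 → 9: |9-7| = 2, total = 2
  9 → 10: |10-9| = 1, total = 3
  10 → 6: |6-10| = 4, total = 7
  6 → 5: |5-6| = 1, total = 8
  5 → 4: |4-5| = 1, total = 9
  4 → 3: |3-4| = 1, total = 10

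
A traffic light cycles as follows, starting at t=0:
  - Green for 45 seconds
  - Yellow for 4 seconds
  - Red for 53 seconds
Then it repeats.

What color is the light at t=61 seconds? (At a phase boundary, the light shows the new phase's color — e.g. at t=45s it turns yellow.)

Answer: red

Derivation:
Cycle length = 45 + 4 + 53 = 102s
t = 61, phase_t = 61 mod 102 = 61
61 >= 49 → RED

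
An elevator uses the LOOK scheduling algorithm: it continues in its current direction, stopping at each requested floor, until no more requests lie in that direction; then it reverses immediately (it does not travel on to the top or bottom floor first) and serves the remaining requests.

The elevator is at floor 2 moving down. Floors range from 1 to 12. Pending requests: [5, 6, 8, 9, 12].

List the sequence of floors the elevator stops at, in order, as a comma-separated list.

Answer: 5, 6, 8, 9, 12

Derivation:
Current: 2, moving DOWN
Serve below first (descending): []
Then reverse, serve above (ascending): [5, 6, 8, 9, 12]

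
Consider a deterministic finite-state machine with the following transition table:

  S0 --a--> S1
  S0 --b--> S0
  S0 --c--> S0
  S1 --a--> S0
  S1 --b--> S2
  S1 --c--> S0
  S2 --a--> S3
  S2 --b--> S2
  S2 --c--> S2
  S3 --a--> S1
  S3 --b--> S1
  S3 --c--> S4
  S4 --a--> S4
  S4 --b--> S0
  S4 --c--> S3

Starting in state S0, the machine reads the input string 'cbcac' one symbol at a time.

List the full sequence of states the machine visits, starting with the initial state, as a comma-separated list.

Start: S0
  read 'c': S0 --c--> S0
  read 'b': S0 --b--> S0
  read 'c': S0 --c--> S0
  read 'a': S0 --a--> S1
  read 'c': S1 --c--> S0

Answer: S0, S0, S0, S0, S1, S0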